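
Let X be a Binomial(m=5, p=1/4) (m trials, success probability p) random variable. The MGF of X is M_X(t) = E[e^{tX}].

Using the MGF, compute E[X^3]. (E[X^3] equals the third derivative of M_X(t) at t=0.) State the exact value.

E[X^3] = d^3M/dt^3 |_{t=0} = 95/16

M_X(t) = (e^(t)/4 + 3/4)^5
dM/dt = 5*e^(5*t)/1024 + 15*e^(4*t)/256 + 135*e^(3*t)/512 + 135*e^(2*t)/256 + 405*e^(t)/1024
d^2M/dt^2 = 25*e^(5*t)/1024 + 15*e^(4*t)/64 + 405*e^(3*t)/512 + 135*e^(2*t)/128 + 405*e^(t)/1024
d^3M/dt^3 = 125*e^(5*t)/1024 + 15*e^(4*t)/16 + 1215*e^(3*t)/512 + 135*e^(2*t)/64 + 405*e^(t)/1024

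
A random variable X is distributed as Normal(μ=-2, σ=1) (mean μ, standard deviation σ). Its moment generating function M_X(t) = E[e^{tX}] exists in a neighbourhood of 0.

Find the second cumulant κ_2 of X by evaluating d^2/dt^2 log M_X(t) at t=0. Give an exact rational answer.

M_X(t) = e^(t^2/2 - 2*t)
K_X(t) = log M_X(t) = t^2/2 - 2*t
K′(t) = t - 2
K′′(t) = 1

κ_2 = K′′(0) = 1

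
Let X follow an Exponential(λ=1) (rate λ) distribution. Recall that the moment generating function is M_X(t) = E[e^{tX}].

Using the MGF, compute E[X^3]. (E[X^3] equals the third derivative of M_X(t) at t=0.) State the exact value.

E[X^3] = d^3M/dt^3 |_{t=0} = 6

M_X(t) = 1/(1 - t)
dM/dt = 1/(t^2 - 2*t + 1)
d^2M/dt^2 = -2/(t^3 - 3*t^2 + 3*t - 1)
d^3M/dt^3 = 6/(t^4 - 4*t^3 + 6*t^2 - 4*t + 1)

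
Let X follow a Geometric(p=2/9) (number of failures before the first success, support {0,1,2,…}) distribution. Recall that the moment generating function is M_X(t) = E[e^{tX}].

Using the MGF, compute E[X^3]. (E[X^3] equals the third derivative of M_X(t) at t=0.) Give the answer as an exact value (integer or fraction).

M_X(t) = 2/(9*(1 - 7*e^(t)/9))
dM/dt = 14*e^(t)/(49*e^(2*t) - 126*e^(t) + 81)
d^2M/dt^2 = (-98*e^(2*t) - 126*e^(t))/(343*e^(3*t) - 1323*e^(2*t) + 1701*e^(t) - 729)
d^3M/dt^3 = (686*e^(3*t) + 3528*e^(2*t) + 1134*e^(t))/(2401*e^(4*t) - 12348*e^(3*t) + 23814*e^(2*t) - 20412*e^(t) + 6561)

E[X^3] = d^3M/dt^3 |_{t=0} = 1337/4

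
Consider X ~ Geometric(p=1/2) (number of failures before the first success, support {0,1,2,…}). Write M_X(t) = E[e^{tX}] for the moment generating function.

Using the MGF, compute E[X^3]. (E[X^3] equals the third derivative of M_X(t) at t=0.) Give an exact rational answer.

M_X(t) = 1/(2*(1 - e^(t)/2))
M^(3)(t) = (e^(3*t) + 8*e^(2*t) + 4*e^(t))/(e^(4*t) - 8*e^(3*t) + 24*e^(2*t) - 32*e^(t) + 16)

E[X^3] = M^(3)(0) = 13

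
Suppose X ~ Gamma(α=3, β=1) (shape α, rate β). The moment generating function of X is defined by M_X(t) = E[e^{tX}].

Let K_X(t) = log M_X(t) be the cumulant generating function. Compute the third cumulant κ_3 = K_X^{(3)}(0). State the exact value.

M_X(t) = (1 - t)^(-3)
K_X(t) = log M_X(t) = -3*log(1 - t)
K^(3)(t) = -6/(t^3 - 3*t^2 + 3*t - 1)

κ_3 = K^(3)(0) = 6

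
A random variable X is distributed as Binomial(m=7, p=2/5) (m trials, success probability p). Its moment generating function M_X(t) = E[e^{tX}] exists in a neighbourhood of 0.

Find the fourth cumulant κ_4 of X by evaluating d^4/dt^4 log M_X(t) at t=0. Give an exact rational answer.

M_X(t) = (2*e^(t)/5 + 3/5)^7
K_X(t) = log M_X(t) = 7*log(2*e^(t)/5 + 3/5)
K′(t) = 14*e^(t)/(2*e^(t) + 3)
K′′(t) = 42*e^(t)/(4*e^(2*t) + 12*e^(t) + 9)
K′′′(t) = (-84*e^(2*t) + 126*e^(t))/(8*e^(3*t) + 36*e^(2*t) + 54*e^(t) + 27)
K′′′′(t) = (168*e^(3*t) - 1008*e^(2*t) + 378*e^(t))/(16*e^(4*t) + 96*e^(3*t) + 216*e^(2*t) + 216*e^(t) + 81)

κ_4 = K′′′′(0) = -462/625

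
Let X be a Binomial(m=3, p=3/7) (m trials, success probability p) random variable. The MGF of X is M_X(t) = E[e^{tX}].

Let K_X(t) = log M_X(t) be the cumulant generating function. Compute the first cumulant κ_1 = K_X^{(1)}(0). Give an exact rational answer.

κ_1 = D[K](0) = 9/7

M_X(t) = (3*e^(t)/7 + 4/7)^3
K_X(t) = log M_X(t) = 3*log(3*e^(t)/7 + 4/7)
D[K](t) = 9*e^(t)/(3*e^(t) + 4)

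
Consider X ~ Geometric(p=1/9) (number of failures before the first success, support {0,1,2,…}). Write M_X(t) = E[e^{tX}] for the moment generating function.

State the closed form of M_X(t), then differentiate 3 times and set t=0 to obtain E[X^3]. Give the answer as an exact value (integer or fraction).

M_X(t) = 1/(9*(1 - 8*e^(t)/9))
M^(3)(t) = (512*e^(3*t) + 2304*e^(2*t) + 648*e^(t))/(4096*e^(4*t) - 18432*e^(3*t) + 31104*e^(2*t) - 23328*e^(t) + 6561)

E[X^3] = M^(3)(0) = 3464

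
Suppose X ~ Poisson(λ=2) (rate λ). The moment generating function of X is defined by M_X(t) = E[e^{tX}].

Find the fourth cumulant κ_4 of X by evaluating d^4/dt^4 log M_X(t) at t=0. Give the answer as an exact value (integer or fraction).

κ_4 = K^(4)(0) = 2

M_X(t) = e^(2*e^(t) - 2)
K_X(t) = log M_X(t) = 2*e^(t) - 2
K^(4)(t) = 2*e^(t)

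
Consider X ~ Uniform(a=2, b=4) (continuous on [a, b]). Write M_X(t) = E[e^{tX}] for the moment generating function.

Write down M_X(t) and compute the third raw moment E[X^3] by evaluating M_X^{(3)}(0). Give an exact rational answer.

E[X^3] = d^3M/dt^3 |_{t=0} = 30

M_X(t) = (e^(4*t) - e^(2*t))/(2*t)
dM/dt = (4*t*e^(4*t) - 2*t*e^(2*t) - e^(4*t) + e^(2*t))/(2*t^2)
d^2M/dt^2 = (8*t^2*e^(4*t) - 2*t^2*e^(2*t) - 4*t*e^(4*t) + 2*t*e^(2*t) + e^(4*t) - e^(2*t))/t^3
d^3M/dt^3 = (32*t^3*e^(4*t) - 4*t^3*e^(2*t) - 24*t^2*e^(4*t) + 6*t^2*e^(2*t) + 12*t*e^(4*t) - 6*t*e^(2*t) - 3*e^(4*t) + 3*e^(2*t))/t^4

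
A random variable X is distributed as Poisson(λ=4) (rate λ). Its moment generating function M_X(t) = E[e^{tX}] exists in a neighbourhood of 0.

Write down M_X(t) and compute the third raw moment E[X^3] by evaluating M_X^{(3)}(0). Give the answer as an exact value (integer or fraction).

E[X^3] = M′′′(0) = 116

M_X(t) = e^(4*e^(t) - 4)
M′(t) = 4*e^(-4)*e^(t)*e^(4*e^(t))
M′′(t) = (16*e^(2*t)*e^(4*e^(t)) + 4*e^(t)*e^(4*e^(t)))*e^(-4)
M′′′(t) = (64*e^(3*t)*e^(4*e^(t)) + 48*e^(2*t)*e^(4*e^(t)) + 4*e^(t)*e^(4*e^(t)))*e^(-4)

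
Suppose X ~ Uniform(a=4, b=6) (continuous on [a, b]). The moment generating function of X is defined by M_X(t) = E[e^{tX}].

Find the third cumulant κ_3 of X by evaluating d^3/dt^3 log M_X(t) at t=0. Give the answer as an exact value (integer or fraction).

M_X(t) = (e^(6*t) - e^(4*t))/(2*t)
K_X(t) = log M_X(t) = -log(t) + log(e^(6*t) - e^(4*t)) - log(2)
K^(3)(t) = (8*t^3*e^(4*t) + 8*t^3*e^(2*t) - 2*e^(6*t) + 6*e^(4*t) - 6*e^(2*t) + 2)/(t^3*e^(6*t) - 3*t^3*e^(4*t) + 3*t^3*e^(2*t) - t^3)

κ_3 = K^(3)(0) = 0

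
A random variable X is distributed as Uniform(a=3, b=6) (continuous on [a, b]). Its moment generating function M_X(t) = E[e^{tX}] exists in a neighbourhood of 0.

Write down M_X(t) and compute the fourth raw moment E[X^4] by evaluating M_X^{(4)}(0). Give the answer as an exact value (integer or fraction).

E[X^4] = D^4[M](0) = 2511/5

M_X(t) = (e^(6*t) - e^(3*t))/(3*t)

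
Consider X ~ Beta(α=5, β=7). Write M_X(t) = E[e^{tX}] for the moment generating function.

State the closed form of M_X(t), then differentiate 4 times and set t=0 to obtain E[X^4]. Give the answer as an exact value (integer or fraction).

M_X(t) = ₁F₁(5; 12; t)
D^4[M](t) = 2*₁F₁(9; 16; t)/39

E[X^4] = D^4[M](0) = 2/39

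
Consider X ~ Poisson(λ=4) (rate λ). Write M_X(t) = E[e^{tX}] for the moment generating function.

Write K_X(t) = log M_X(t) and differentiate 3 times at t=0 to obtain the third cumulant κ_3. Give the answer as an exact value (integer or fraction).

M_X(t) = e^(4*e^(t) - 4)
K_X(t) = log M_X(t) = 4*e^(t) - 4
K′(t) = 4*e^(t)
K′′(t) = 4*e^(t)
K′′′(t) = 4*e^(t)

κ_3 = K′′′(0) = 4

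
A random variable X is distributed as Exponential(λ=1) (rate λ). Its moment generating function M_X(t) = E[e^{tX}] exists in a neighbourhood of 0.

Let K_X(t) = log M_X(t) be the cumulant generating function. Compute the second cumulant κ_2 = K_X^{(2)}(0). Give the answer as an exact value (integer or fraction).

M_X(t) = 1/(1 - t)
K_X(t) = log M_X(t) = -log(1 - t)
D^2[K](t) = 1/(t^2 - 2*t + 1)

κ_2 = D^2[K](0) = 1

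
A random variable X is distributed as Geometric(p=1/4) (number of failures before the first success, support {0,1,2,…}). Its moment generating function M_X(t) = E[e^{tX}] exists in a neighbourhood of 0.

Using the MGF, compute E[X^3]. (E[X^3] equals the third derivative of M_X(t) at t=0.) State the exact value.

M_X(t) = 1/(4*(1 - 3*e^(t)/4))
M′(t) = 3*e^(t)/(9*e^(2*t) - 24*e^(t) + 16)
M′′(t) = (-9*e^(2*t) - 12*e^(t))/(27*e^(3*t) - 108*e^(2*t) + 144*e^(t) - 64)
M′′′(t) = (27*e^(3*t) + 144*e^(2*t) + 48*e^(t))/(81*e^(4*t) - 432*e^(3*t) + 864*e^(2*t) - 768*e^(t) + 256)

E[X^3] = M′′′(0) = 219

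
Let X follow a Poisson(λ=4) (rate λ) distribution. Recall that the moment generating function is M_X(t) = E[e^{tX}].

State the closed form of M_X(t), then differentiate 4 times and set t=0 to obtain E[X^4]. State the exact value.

E[X^4] = d^4M/dt^4 |_{t=0} = 756

M_X(t) = e^(4*e^(t) - 4)
dM/dt = 4*e^(-4)*e^(t)*e^(4*e^(t))
d^2M/dt^2 = (16*e^(2*t)*e^(4*e^(t)) + 4*e^(t)*e^(4*e^(t)))*e^(-4)
d^3M/dt^3 = (64*e^(3*t)*e^(4*e^(t)) + 48*e^(2*t)*e^(4*e^(t)) + 4*e^(t)*e^(4*e^(t)))*e^(-4)
d^4M/dt^4 = (256*e^(4*t)*e^(4*e^(t)) + 384*e^(3*t)*e^(4*e^(t)) + 112*e^(2*t)*e^(4*e^(t)) + 4*e^(t)*e^(4*e^(t)))*e^(-4)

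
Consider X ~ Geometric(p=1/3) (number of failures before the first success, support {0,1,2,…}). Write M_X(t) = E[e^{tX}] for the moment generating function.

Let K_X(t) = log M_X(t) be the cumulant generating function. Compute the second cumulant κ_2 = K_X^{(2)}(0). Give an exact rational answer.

κ_2 = D^2[K](0) = 6

M_X(t) = 1/(3*(1 - 2*e^(t)/3))
K_X(t) = log M_X(t) = -log(1 - 2*e^(t)/3) - log(3)
D^2[K](t) = 6*e^(t)/(4*e^(2*t) - 12*e^(t) + 9)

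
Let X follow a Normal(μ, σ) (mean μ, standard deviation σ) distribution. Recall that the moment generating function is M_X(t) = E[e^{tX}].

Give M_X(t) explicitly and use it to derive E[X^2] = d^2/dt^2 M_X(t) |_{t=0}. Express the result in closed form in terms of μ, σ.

M_X(t) = e^(μ*t + σ^2*t^2/2)
D^2[M](t) = μ^2*e^(μ*t)*e^(σ^2*t^2/2) + 2*μ*σ^2*t*e^(μ*t)*e^(σ^2*t^2/2) + σ^4*t^2*e^(μ*t)*e^(σ^2*t^2/2) + σ^2*e^(μ*t)*e^(σ^2*t^2/2)

E[X^2] = D^2[M](0) = μ^2 + σ^2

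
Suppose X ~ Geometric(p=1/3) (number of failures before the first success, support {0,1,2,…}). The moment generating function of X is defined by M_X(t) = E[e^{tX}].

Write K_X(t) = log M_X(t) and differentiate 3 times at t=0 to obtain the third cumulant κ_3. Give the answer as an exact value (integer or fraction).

κ_3 = d^3K/dt^3 |_{t=0} = 30

M_X(t) = 1/(3*(1 - 2*e^(t)/3))
K_X(t) = log M_X(t) = -log(1 - 2*e^(t)/3) - log(3)
dK/dt = -2*e^(t)/(2*e^(t) - 3)
d^2K/dt^2 = 6*e^(t)/(4*e^(2*t) - 12*e^(t) + 9)
d^3K/dt^3 = (-12*e^(2*t) - 18*e^(t))/(8*e^(3*t) - 36*e^(2*t) + 54*e^(t) - 27)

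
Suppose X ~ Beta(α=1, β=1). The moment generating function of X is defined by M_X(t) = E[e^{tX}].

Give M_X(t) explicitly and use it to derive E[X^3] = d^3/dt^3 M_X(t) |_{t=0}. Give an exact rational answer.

M_X(t) = ₁F₁(1; 2; t)
D^3[M](t) = ₁F₁(4; 5; t)/4

E[X^3] = D^3[M](0) = 1/4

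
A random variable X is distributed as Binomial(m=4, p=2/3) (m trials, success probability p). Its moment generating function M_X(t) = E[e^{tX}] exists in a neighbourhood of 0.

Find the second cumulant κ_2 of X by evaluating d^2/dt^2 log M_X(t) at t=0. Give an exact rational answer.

κ_2 = K′′(0) = 8/9

M_X(t) = (2*e^(t)/3 + 1/3)^4
K_X(t) = log M_X(t) = 4*log(2*e^(t)/3 + 1/3)
K′(t) = 8*e^(t)/(2*e^(t) + 1)
K′′(t) = 8*e^(t)/(4*e^(2*t) + 4*e^(t) + 1)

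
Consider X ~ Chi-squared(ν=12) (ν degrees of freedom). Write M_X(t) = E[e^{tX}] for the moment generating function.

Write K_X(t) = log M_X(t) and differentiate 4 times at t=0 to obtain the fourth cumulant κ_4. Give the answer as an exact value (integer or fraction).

κ_4 = K^(4)(0) = 576

M_X(t) = (1 - 2*t)^(-6)
K_X(t) = log M_X(t) = -6*log(1 - 2*t)
K^(4)(t) = 576/(16*t^4 - 32*t^3 + 24*t^2 - 8*t + 1)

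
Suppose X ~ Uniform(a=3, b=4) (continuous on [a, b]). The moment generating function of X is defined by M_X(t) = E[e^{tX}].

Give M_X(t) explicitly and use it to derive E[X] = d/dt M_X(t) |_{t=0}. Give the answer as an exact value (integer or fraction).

M_X(t) = (e^(4*t) - e^(3*t))/t
M′(t) = (4*t*e^(4*t) - 3*t*e^(3*t) - e^(4*t) + e^(3*t))/t^2

E[X] = M′(0) = 7/2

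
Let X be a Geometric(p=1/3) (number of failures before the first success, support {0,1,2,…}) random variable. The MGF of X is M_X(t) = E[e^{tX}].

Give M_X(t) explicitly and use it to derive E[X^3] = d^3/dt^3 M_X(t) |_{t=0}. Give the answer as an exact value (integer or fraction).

E[X^3] = d^3M/dt^3 |_{t=0} = 74

M_X(t) = 1/(3*(1 - 2*e^(t)/3))
dM/dt = 2*e^(t)/(4*e^(2*t) - 12*e^(t) + 9)
d^2M/dt^2 = (-4*e^(2*t) - 6*e^(t))/(8*e^(3*t) - 36*e^(2*t) + 54*e^(t) - 27)
d^3M/dt^3 = (8*e^(3*t) + 48*e^(2*t) + 18*e^(t))/(16*e^(4*t) - 96*e^(3*t) + 216*e^(2*t) - 216*e^(t) + 81)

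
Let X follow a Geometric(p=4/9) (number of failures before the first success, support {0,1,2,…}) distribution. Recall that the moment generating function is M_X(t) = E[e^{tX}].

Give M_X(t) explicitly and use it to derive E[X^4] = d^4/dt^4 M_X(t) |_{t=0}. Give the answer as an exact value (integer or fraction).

M_X(t) = 4/(9*(1 - 5*e^(t)/9))
M^(4)(t) = (-2500*e^(4*t) - 49500*e^(3*t) - 89100*e^(2*t) - 14580*e^(t))/(3125*e^(5*t) - 28125*e^(4*t) + 101250*e^(3*t) - 182250*e^(2*t) + 164025*e^(t) - 59049)

E[X^4] = M^(4)(0) = 4865/32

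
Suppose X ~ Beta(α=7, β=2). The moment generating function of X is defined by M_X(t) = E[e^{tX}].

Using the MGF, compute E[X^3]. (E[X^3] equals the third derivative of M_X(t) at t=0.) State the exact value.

M_X(t) = ₁F₁(7; 9; t)
M′(t) = 7*₁F₁(8; 10; t)/9
M′′(t) = 28*₁F₁(9; 11; t)/45
M′′′(t) = 28*₁F₁(10; 12; t)/55

E[X^3] = M′′′(0) = 28/55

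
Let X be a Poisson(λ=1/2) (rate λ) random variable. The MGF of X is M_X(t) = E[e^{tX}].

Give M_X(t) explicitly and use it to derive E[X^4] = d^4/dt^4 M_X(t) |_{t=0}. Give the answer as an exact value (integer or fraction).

M_X(t) = e^(e^(t)/2 - 1/2)
M^(4)(t) = (e^(4*t)*e^(e^(t)/2) + 12*e^(3*t)*e^(e^(t)/2) + 28*e^(2*t)*e^(e^(t)/2) + 8*e^(t)*e^(e^(t)/2))*e^(-1/2)/16

E[X^4] = M^(4)(0) = 49/16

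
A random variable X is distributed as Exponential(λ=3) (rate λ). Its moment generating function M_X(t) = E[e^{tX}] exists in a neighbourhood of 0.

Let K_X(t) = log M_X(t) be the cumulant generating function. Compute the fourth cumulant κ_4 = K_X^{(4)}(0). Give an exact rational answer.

κ_4 = K′′′′(0) = 2/27

M_X(t) = 3/(3 - t)
K_X(t) = log M_X(t) = -log(3 - t) + log(3)
K′(t) = -1/(t - 3)
K′′(t) = 1/(t^2 - 6*t + 9)
K′′′(t) = -2/(t^3 - 9*t^2 + 27*t - 27)
K′′′′(t) = 6/(t^4 - 12*t^3 + 54*t^2 - 108*t + 81)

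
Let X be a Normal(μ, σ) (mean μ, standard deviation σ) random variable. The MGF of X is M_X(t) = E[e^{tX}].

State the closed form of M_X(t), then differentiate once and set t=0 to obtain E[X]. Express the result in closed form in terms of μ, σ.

E[X] = M′(0) = μ

M_X(t) = e^(μ*t + σ^2*t^2/2)
M′(t) = μ*e^(μ*t)*e^(σ^2*t^2/2) + σ^2*t*e^(μ*t)*e^(σ^2*t^2/2)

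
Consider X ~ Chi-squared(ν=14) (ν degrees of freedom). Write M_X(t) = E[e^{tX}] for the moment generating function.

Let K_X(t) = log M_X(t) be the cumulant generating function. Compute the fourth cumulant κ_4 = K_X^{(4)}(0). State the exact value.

κ_4 = K′′′′(0) = 672

M_X(t) = (1 - 2*t)^(-7)
K_X(t) = log M_X(t) = -7*log(1 - 2*t)
K′(t) = -14/(2*t - 1)
K′′(t) = 28/(4*t^2 - 4*t + 1)
K′′′(t) = -112/(8*t^3 - 12*t^2 + 6*t - 1)
K′′′′(t) = 672/(16*t^4 - 32*t^3 + 24*t^2 - 8*t + 1)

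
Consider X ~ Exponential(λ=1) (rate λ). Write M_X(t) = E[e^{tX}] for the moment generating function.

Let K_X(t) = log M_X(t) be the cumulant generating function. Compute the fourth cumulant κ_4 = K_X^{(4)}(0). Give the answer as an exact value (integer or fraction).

M_X(t) = 1/(1 - t)
K_X(t) = log M_X(t) = -log(1 - t)
K′(t) = -1/(t - 1)
K′′(t) = 1/(t^2 - 2*t + 1)
K′′′(t) = -2/(t^3 - 3*t^2 + 3*t - 1)
K′′′′(t) = 6/(t^4 - 4*t^3 + 6*t^2 - 4*t + 1)

κ_4 = K′′′′(0) = 6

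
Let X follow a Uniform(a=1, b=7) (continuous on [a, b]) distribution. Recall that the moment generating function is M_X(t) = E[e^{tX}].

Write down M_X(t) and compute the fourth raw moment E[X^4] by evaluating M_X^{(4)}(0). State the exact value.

M_X(t) = (e^(7*t) - e^(t))/(6*t)
dM/dt = (7*t*e^(7*t) - t*e^(t) - e^(7*t) + e^(t))/(6*t^2)
d^2M/dt^2 = (49*t^2*e^(7*t) - t^2*e^(t) - 14*t*e^(7*t) + 2*t*e^(t) + 2*e^(7*t) - 2*e^(t))/(6*t^3)
d^3M/dt^3 = (343*t^3*e^(7*t) - t^3*e^(t) - 147*t^2*e^(7*t) + 3*t^2*e^(t) + 42*t*e^(7*t) - 6*t*e^(t) - 6*e^(7*t) + 6*e^(t))/(6*t^4)
d^4M/dt^4 = (2401*t^4*e^(7*t) - t^4*e^(t) - 1372*t^3*e^(7*t) + 4*t^3*e^(t) + 588*t^2*e^(7*t) - 12*t^2*e^(t) - 168*t*e^(7*t) + 24*t*e^(t) + 24*e^(7*t) - 24*e^(t))/(6*t^5)

E[X^4] = d^4M/dt^4 |_{t=0} = 2801/5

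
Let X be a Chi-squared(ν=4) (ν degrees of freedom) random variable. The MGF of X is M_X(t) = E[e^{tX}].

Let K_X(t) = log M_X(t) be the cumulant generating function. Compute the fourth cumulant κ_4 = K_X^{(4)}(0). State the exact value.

κ_4 = D^4[K](0) = 192

M_X(t) = (1 - 2*t)^(-2)
K_X(t) = log M_X(t) = -2*log(1 - 2*t)
D^4[K](t) = 192/(16*t^4 - 32*t^3 + 24*t^2 - 8*t + 1)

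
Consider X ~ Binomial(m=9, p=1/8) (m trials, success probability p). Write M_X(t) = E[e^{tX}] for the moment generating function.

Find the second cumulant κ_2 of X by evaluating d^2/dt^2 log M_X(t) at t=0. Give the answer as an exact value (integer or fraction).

κ_2 = K^(2)(0) = 63/64

M_X(t) = (e^(t)/8 + 7/8)^9
K_X(t) = log M_X(t) = 9*log(e^(t)/8 + 7/8)
K^(2)(t) = 63*e^(t)/(e^(2*t) + 14*e^(t) + 49)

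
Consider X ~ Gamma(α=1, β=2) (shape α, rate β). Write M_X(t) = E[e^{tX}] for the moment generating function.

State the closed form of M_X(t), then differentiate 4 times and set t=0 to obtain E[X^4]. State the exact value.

M_X(t) = 2/(2 - t)
dM/dt = 2/(t^2 - 4*t + 4)
d^2M/dt^2 = -4/(t^3 - 6*t^2 + 12*t - 8)
d^3M/dt^3 = 12/(t^4 - 8*t^3 + 24*t^2 - 32*t + 16)
d^4M/dt^4 = -48/(t^5 - 10*t^4 + 40*t^3 - 80*t^2 + 80*t - 32)

E[X^4] = d^4M/dt^4 |_{t=0} = 3/2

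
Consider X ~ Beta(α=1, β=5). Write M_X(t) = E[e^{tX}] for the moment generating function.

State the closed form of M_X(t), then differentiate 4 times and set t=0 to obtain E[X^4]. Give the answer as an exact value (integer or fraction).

E[X^4] = M′′′′(0) = 1/126

M_X(t) = ₁F₁(1; 6; t)
M′(t) = ₁F₁(2; 7; t)/6
M′′(t) = ₁F₁(3; 8; t)/21
M′′′(t) = ₁F₁(4; 9; t)/56
M′′′′(t) = ₁F₁(5; 10; t)/126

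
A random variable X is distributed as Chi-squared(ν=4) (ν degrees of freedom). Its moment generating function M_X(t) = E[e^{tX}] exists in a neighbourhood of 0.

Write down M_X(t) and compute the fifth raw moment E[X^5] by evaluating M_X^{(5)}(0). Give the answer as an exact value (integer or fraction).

E[X^5] = d^5M/dt^5 |_{t=0} = 23040

M_X(t) = (1 - 2*t)^(-2)
dM/dt = -4/(8*t^3 - 12*t^2 + 6*t - 1)
d^2M/dt^2 = 24/(16*t^4 - 32*t^3 + 24*t^2 - 8*t + 1)
d^3M/dt^3 = -192/(32*t^5 - 80*t^4 + 80*t^3 - 40*t^2 + 10*t - 1)
d^4M/dt^4 = 1920/(64*t^6 - 192*t^5 + 240*t^4 - 160*t^3 + 60*t^2 - 12*t + 1)
d^5M/dt^5 = -23040/(128*t^7 - 448*t^6 + 672*t^5 - 560*t^4 + 280*t^3 - 84*t^2 + 14*t - 1)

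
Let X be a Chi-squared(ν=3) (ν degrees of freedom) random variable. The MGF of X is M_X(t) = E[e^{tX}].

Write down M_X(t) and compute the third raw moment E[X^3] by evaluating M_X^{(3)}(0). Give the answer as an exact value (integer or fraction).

M_X(t) = (1 - 2*t)^(-3/2)
D^3[M](t) = 105/(16*t^4*√(1 - 2*t) - 32*t^3*√(1 - 2*t) + 24*t^2*√(1 - 2*t) - 8*t*√(1 - 2*t) + √(1 - 2*t))

E[X^3] = D^3[M](0) = 105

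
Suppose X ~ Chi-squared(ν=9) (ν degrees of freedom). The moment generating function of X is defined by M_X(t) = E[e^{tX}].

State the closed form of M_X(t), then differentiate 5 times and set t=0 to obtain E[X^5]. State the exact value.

E[X^5] = D^5[M](0) = 328185

M_X(t) = (1 - 2*t)^(-9/2)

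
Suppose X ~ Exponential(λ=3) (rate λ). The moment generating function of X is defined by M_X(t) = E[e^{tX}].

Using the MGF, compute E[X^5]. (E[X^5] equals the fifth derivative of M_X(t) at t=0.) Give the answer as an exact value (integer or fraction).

E[X^5] = M^(5)(0) = 40/81

M_X(t) = 3/(3 - t)
M^(5)(t) = 360/(t^6 - 18*t^5 + 135*t^4 - 540*t^3 + 1215*t^2 - 1458*t + 729)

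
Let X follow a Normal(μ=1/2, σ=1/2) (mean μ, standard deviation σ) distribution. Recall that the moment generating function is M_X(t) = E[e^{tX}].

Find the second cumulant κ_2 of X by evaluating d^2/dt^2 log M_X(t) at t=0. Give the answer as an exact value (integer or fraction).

M_X(t) = e^(t^2/8 + t/2)
K_X(t) = log M_X(t) = t^2/8 + t/2
D^2[K](t) = 1/4

κ_2 = D^2[K](0) = 1/4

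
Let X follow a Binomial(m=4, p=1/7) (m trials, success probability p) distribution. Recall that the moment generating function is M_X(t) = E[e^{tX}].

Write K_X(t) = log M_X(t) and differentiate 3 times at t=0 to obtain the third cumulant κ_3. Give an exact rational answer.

κ_3 = K^(3)(0) = 120/343

M_X(t) = (e^(t)/7 + 6/7)^4
K_X(t) = log M_X(t) = 4*log(e^(t)/7 + 6/7)
K^(3)(t) = (-24*e^(2*t) + 144*e^(t))/(e^(3*t) + 18*e^(2*t) + 108*e^(t) + 216)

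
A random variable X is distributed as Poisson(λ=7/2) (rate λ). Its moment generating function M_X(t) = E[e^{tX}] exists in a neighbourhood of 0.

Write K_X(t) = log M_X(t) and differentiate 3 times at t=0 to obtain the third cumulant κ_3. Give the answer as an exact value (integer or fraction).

M_X(t) = e^(7*e^(t)/2 - 7/2)
K_X(t) = log M_X(t) = 7*e^(t)/2 - 7/2
dK/dt = 7*e^(t)/2
d^2K/dt^2 = 7*e^(t)/2
d^3K/dt^3 = 7*e^(t)/2

κ_3 = d^3K/dt^3 |_{t=0} = 7/2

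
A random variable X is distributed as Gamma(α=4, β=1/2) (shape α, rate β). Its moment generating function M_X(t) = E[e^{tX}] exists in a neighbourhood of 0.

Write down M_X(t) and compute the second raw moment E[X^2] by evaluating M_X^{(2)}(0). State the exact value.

E[X^2] = d^2M/dt^2 |_{t=0} = 80

M_X(t) = 1/(16*(1/2 - t)^4)
dM/dt = -8/(32*t^5 - 80*t^4 + 80*t^3 - 40*t^2 + 10*t - 1)
d^2M/dt^2 = 80/(64*t^6 - 192*t^5 + 240*t^4 - 160*t^3 + 60*t^2 - 12*t + 1)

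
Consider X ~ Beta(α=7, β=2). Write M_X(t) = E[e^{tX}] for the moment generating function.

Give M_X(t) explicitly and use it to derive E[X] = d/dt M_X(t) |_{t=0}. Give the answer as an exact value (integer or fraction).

M_X(t) = ₁F₁(7; 9; t)
dM/dt = 7*₁F₁(8; 10; t)/9

E[X] = dM/dt |_{t=0} = 7/9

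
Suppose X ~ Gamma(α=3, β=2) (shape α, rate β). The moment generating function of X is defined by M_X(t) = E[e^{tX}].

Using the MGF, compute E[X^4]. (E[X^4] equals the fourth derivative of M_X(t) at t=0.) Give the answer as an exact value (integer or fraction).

M_X(t) = 8/(2 - t)^3
D^4[M](t) = -2880/(t^7 - 14*t^6 + 84*t^5 - 280*t^4 + 560*t^3 - 672*t^2 + 448*t - 128)

E[X^4] = D^4[M](0) = 45/2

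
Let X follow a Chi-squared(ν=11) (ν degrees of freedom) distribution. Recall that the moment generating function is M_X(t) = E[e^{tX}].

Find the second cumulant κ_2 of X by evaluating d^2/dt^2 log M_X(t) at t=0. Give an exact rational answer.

κ_2 = K′′(0) = 22

M_X(t) = (1 - 2*t)^(-11/2)
K_X(t) = log M_X(t) = -11*log(1 - 2*t)/2
K′(t) = -11/(2*t - 1)
K′′(t) = 22/(4*t^2 - 4*t + 1)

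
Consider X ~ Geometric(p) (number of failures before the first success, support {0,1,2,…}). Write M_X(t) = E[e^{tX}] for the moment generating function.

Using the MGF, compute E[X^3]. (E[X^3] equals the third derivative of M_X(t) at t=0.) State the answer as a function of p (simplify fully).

M_X(t) = p/(-(1 - p)*e^(t) + 1)
M′(t) = (-p^2*e^(t) + p*e^(t))/(p^2*e^(2*t) - 2*p*e^(2*t) + 2*p*e^(t) + e^(2*t) - 2*e^(t) + 1)

E[X^3] = M′′′(0) = -1 + 7/p - 12/p^2 + 6/p^3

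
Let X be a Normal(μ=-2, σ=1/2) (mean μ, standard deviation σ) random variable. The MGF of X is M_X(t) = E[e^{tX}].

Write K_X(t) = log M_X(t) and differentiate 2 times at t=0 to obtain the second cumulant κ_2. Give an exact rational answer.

κ_2 = K′′(0) = 1/4

M_X(t) = e^(t^2/8 - 2*t)
K_X(t) = log M_X(t) = t^2/8 - 2*t
K′(t) = t/4 - 2
K′′(t) = 1/4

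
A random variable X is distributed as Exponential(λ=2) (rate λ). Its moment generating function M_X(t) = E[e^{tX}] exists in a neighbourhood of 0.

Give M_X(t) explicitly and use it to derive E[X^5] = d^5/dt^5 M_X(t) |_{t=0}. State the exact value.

M_X(t) = 2/(2 - t)
D^5[M](t) = 240/(t^6 - 12*t^5 + 60*t^4 - 160*t^3 + 240*t^2 - 192*t + 64)

E[X^5] = D^5[M](0) = 15/4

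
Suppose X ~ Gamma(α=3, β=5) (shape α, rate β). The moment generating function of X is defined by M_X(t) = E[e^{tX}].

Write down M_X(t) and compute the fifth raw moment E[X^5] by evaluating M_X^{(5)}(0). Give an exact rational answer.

E[X^5] = D^5[M](0) = 504/625

M_X(t) = 125/(5 - t)^3
D^5[M](t) = 315000/(t^8 - 40*t^7 + 700*t^6 - 7000*t^5 + 43750*t^4 - 175000*t^3 + 437500*t^2 - 625000*t + 390625)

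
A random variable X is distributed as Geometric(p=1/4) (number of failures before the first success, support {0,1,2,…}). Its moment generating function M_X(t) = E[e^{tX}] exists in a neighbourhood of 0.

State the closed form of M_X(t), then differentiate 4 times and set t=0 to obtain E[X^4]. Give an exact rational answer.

M_X(t) = 1/(4*(1 - 3*e^(t)/4))
dM/dt = 3*e^(t)/(9*e^(2*t) - 24*e^(t) + 16)
d^2M/dt^2 = (-9*e^(2*t) - 12*e^(t))/(27*e^(3*t) - 108*e^(2*t) + 144*e^(t) - 64)
d^3M/dt^3 = (27*e^(3*t) + 144*e^(2*t) + 48*e^(t))/(81*e^(4*t) - 432*e^(3*t) + 864*e^(2*t) - 768*e^(t) + 256)
d^4M/dt^4 = (-81*e^(4*t) - 1188*e^(3*t) - 1584*e^(2*t) - 192*e^(t))/(243*e^(5*t) - 1620*e^(4*t) + 4320*e^(3*t) - 5760*e^(2*t) + 3840*e^(t) - 1024)

E[X^4] = d^4M/dt^4 |_{t=0} = 3045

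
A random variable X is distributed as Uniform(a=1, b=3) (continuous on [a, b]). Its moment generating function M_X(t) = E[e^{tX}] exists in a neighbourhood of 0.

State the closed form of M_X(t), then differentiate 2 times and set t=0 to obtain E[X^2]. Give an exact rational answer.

M_X(t) = (e^(3*t) - e^(t))/(2*t)
dM/dt = (3*t*e^(3*t) - t*e^(t) - e^(3*t) + e^(t))/(2*t^2)
d^2M/dt^2 = (9*t^2*e^(3*t) - t^2*e^(t) - 6*t*e^(3*t) + 2*t*e^(t) + 2*e^(3*t) - 2*e^(t))/(2*t^3)

E[X^2] = d^2M/dt^2 |_{t=0} = 13/3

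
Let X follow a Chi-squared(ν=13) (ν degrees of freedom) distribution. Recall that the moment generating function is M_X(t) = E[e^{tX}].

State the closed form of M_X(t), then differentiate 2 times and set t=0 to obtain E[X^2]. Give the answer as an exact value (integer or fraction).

E[X^2] = M^(2)(0) = 195

M_X(t) = (1 - 2*t)^(-13/2)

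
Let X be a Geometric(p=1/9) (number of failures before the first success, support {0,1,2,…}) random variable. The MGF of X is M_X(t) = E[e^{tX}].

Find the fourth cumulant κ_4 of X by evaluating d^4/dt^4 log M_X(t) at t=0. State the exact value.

M_X(t) = 1/(9*(1 - 8*e^(t)/9))
K_X(t) = log M_X(t) = -log(1 - 8*e^(t)/9) - 2*log(3)
K^(4)(t) = (4608*e^(3*t) + 20736*e^(2*t) + 5832*e^(t))/(4096*e^(4*t) - 18432*e^(3*t) + 31104*e^(2*t) - 23328*e^(t) + 6561)

κ_4 = K^(4)(0) = 31176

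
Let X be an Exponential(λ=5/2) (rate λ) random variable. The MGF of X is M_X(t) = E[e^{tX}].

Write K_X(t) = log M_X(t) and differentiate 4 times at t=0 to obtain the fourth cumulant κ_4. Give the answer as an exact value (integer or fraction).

M_X(t) = 5/(2*(5/2 - t))
K_X(t) = log M_X(t) = -log(5/2 - t) - log(2) + log(5)
K^(4)(t) = 96/(16*t^4 - 160*t^3 + 600*t^2 - 1000*t + 625)

κ_4 = K^(4)(0) = 96/625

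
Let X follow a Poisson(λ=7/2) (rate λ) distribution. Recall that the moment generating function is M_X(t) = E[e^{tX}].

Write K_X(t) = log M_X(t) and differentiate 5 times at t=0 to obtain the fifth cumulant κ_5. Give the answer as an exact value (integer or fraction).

κ_5 = K^(5)(0) = 7/2

M_X(t) = e^(7*e^(t)/2 - 7/2)
K_X(t) = log M_X(t) = 7*e^(t)/2 - 7/2
K^(5)(t) = 7*e^(t)/2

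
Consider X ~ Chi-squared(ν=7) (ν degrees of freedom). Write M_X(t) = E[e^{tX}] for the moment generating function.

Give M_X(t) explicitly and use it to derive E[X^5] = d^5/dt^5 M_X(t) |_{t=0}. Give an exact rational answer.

M_X(t) = (1 - 2*t)^(-7/2)

E[X^5] = D^5[M](0) = 135135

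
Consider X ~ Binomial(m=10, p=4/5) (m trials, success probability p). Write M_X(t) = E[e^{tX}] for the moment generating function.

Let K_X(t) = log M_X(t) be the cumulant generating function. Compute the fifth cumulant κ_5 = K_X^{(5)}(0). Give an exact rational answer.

M_X(t) = (4*e^(t)/5 + 1/5)^10
K_X(t) = log M_X(t) = 10*log(4*e^(t)/5 + 1/5)
K′(t) = 40*e^(t)/(4*e^(t) + 1)
K′′(t) = 40*e^(t)/(16*e^(2*t) + 8*e^(t) + 1)
K′′′(t) = (-160*e^(2*t) + 40*e^(t))/(64*e^(3*t) + 48*e^(2*t) + 12*e^(t) + 1)
K′′′′(t) = (640*e^(3*t) - 640*e^(2*t) + 40*e^(t))/(256*e^(4*t) + 256*e^(3*t) + 96*e^(2*t) + 16*e^(t) + 1)
K′′′′′(t) = (-2560*e^(4*t) + 7040*e^(3*t) - 1760*e^(2*t) + 40*e^(t))/(1024*e^(5*t) + 1280*e^(4*t) + 640*e^(3*t) + 160*e^(2*t) + 20*e^(t) + 1)

κ_5 = K′′′′′(0) = 552/625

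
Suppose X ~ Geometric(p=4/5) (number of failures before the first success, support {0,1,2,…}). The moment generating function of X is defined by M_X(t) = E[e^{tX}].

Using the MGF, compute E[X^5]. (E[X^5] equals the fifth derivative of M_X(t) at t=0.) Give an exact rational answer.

E[X^5] = M′′′′′(0) = 707/128

M_X(t) = 4/(5*(1 - e^(t)/5))
M′(t) = 4*e^(t)/(e^(2*t) - 10*e^(t) + 25)
M′′(t) = (-4*e^(2*t) - 20*e^(t))/(e^(3*t) - 15*e^(2*t) + 75*e^(t) - 125)
M′′′(t) = (4*e^(3*t) + 80*e^(2*t) + 100*e^(t))/(e^(4*t) - 20*e^(3*t) + 150*e^(2*t) - 500*e^(t) + 625)
M′′′′(t) = (-4*e^(4*t) - 220*e^(3*t) - 1100*e^(2*t) - 500*e^(t))/(e^(5*t) - 25*e^(4*t) + 250*e^(3*t) - 1250*e^(2*t) + 3125*e^(t) - 3125)
M′′′′′(t) = (4*e^(5*t) + 520*e^(4*t) + 6600*e^(3*t) + 13000*e^(2*t) + 2500*e^(t))/(e^(6*t) - 30*e^(5*t) + 375*e^(4*t) - 2500*e^(3*t) + 9375*e^(2*t) - 18750*e^(t) + 15625)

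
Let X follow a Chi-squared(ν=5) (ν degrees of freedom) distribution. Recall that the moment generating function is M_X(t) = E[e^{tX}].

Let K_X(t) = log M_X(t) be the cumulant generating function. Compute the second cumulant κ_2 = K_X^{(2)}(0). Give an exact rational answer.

M_X(t) = (1 - 2*t)^(-5/2)
K_X(t) = log M_X(t) = -5*log(1 - 2*t)/2
K^(2)(t) = 10/(4*t^2 - 4*t + 1)

κ_2 = K^(2)(0) = 10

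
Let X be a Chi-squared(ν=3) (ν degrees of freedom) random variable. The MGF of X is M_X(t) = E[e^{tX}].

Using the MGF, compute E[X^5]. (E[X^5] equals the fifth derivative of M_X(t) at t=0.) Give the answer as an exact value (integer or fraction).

E[X^5] = D^5[M](0) = 10395

M_X(t) = (1 - 2*t)^(-3/2)
D^5[M](t) = 10395/(64*t^6*√(1 - 2*t) - 192*t^5*√(1 - 2*t) + 240*t^4*√(1 - 2*t) - 160*t^3*√(1 - 2*t) + 60*t^2*√(1 - 2*t) - 12*t*√(1 - 2*t) + √(1 - 2*t))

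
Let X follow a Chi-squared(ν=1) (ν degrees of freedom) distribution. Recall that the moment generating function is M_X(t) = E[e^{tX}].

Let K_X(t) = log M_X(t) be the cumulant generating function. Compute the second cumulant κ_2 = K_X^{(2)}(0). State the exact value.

κ_2 = d^2K/dt^2 |_{t=0} = 2

M_X(t) = 1/√(1 - 2*t)
K_X(t) = log M_X(t) = -log(1 - 2*t)/2
dK/dt = -1/(2*t - 1)
d^2K/dt^2 = 2/(4*t^2 - 4*t + 1)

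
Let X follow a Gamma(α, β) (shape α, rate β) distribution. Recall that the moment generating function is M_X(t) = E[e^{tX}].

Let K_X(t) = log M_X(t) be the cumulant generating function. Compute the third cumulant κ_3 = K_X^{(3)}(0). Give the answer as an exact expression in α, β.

κ_3 = K′′′(0) = 2*α/β^3

M_X(t) = (β/(β - t))^α
K_X(t) = log M_X(t) = α*(log(β) - log(β - t))
K′(t) = -α/(-β + t)
K′′(t) = α/(β^2 - 2*β*t + t^2)
K′′′(t) = -2*α/(-β^3 + 3*β^2*t - 3*β*t^2 + t^3)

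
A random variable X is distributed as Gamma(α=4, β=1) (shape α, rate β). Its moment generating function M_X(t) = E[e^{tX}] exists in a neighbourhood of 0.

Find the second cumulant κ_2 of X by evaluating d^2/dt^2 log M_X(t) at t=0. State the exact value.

M_X(t) = (1 - t)^(-4)
K_X(t) = log M_X(t) = -4*log(1 - t)
D^2[K](t) = 4/(t^2 - 2*t + 1)

κ_2 = D^2[K](0) = 4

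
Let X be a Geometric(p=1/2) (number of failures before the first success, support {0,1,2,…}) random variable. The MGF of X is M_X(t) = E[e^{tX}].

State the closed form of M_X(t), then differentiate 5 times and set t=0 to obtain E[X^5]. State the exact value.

E[X^5] = M′′′′′(0) = 541

M_X(t) = 1/(2*(1 - e^(t)/2))
M′(t) = e^(t)/(e^(2*t) - 4*e^(t) + 4)
M′′(t) = (-e^(2*t) - 2*e^(t))/(e^(3*t) - 6*e^(2*t) + 12*e^(t) - 8)
M′′′(t) = (e^(3*t) + 8*e^(2*t) + 4*e^(t))/(e^(4*t) - 8*e^(3*t) + 24*e^(2*t) - 32*e^(t) + 16)
M′′′′(t) = (-e^(4*t) - 22*e^(3*t) - 44*e^(2*t) - 8*e^(t))/(e^(5*t) - 10*e^(4*t) + 40*e^(3*t) - 80*e^(2*t) + 80*e^(t) - 32)
M′′′′′(t) = (e^(5*t) + 52*e^(4*t) + 264*e^(3*t) + 208*e^(2*t) + 16*e^(t))/(e^(6*t) - 12*e^(5*t) + 60*e^(4*t) - 160*e^(3*t) + 240*e^(2*t) - 192*e^(t) + 64)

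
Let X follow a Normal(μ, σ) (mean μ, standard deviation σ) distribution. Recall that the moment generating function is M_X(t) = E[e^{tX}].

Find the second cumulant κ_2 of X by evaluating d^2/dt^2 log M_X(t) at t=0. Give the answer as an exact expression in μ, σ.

κ_2 = K′′(0) = σ^2

M_X(t) = e^(μ*t + σ^2*t^2/2)
K_X(t) = log M_X(t) = μ*t + σ^2*t^2/2
K′(t) = μ + σ^2*t
K′′(t) = σ^2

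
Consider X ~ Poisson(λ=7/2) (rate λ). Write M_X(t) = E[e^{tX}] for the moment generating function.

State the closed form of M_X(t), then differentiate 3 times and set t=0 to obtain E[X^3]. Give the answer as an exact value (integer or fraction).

M_X(t) = e^(7*e^(t)/2 - 7/2)
M′(t) = 7*e^(-7/2)*e^(t)*e^(7*e^(t)/2)/2
M′′(t) = (49*e^(2*t)*e^(7*e^(t)/2) + 14*e^(t)*e^(7*e^(t)/2))*e^(-7/2)/4
M′′′(t) = (343*e^(3*t)*e^(7*e^(t)/2) + 294*e^(2*t)*e^(7*e^(t)/2) + 28*e^(t)*e^(7*e^(t)/2))*e^(-7/2)/8

E[X^3] = M′′′(0) = 665/8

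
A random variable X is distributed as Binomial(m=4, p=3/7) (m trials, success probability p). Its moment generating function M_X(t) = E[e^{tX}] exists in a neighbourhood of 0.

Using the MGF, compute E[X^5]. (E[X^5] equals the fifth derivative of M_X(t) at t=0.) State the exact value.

M_X(t) = (3*e^(t)/7 + 4/7)^4
dM/dt = 324*e^(4*t)/2401 + 1296*e^(3*t)/2401 + 1728*e^(2*t)/2401 + 768*e^(t)/2401
d^2M/dt^2 = 1296*e^(4*t)/2401 + 3888*e^(3*t)/2401 + 3456*e^(2*t)/2401 + 768*e^(t)/2401
d^3M/dt^3 = 5184*e^(4*t)/2401 + 11664*e^(3*t)/2401 + 6912*e^(2*t)/2401 + 768*e^(t)/2401
d^4M/dt^4 = 20736*e^(4*t)/2401 + 34992*e^(3*t)/2401 + 13824*e^(2*t)/2401 + 768*e^(t)/2401
d^5M/dt^5 = 82944*e^(4*t)/2401 + 104976*e^(3*t)/2401 + 27648*e^(2*t)/2401 + 768*e^(t)/2401

E[X^5] = d^5M/dt^5 |_{t=0} = 216336/2401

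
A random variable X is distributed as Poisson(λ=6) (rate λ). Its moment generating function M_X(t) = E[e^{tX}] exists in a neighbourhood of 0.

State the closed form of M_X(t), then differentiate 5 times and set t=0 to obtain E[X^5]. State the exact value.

M_X(t) = e^(6*e^(t) - 6)
D^5[M](t) = (7776*e^(5*t)*e^(6*e^(t)) + 12960*e^(4*t)*e^(6*e^(t)) + 5400*e^(3*t)*e^(6*e^(t)) + 540*e^(2*t)*e^(6*e^(t)) + 6*e^(t)*e^(6*e^(t)))*e^(-6)

E[X^5] = D^5[M](0) = 26682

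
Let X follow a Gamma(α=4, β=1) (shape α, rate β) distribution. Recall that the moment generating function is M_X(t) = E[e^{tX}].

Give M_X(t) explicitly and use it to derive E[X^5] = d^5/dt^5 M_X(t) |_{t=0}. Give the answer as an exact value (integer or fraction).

E[X^5] = d^5M/dt^5 |_{t=0} = 6720

M_X(t) = (1 - t)^(-4)
dM/dt = -4/(t^5 - 5*t^4 + 10*t^3 - 10*t^2 + 5*t - 1)
d^2M/dt^2 = 20/(t^6 - 6*t^5 + 15*t^4 - 20*t^3 + 15*t^2 - 6*t + 1)
d^3M/dt^3 = -120/(t^7 - 7*t^6 + 21*t^5 - 35*t^4 + 35*t^3 - 21*t^2 + 7*t - 1)
d^4M/dt^4 = 840/(t^8 - 8*t^7 + 28*t^6 - 56*t^5 + 70*t^4 - 56*t^3 + 28*t^2 - 8*t + 1)
d^5M/dt^5 = -6720/(t^9 - 9*t^8 + 36*t^7 - 84*t^6 + 126*t^5 - 126*t^4 + 84*t^3 - 36*t^2 + 9*t - 1)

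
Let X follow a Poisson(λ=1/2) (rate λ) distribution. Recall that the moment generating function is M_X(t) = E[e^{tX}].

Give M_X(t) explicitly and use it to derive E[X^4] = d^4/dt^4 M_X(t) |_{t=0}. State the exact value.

E[X^4] = M^(4)(0) = 49/16

M_X(t) = e^(e^(t)/2 - 1/2)
M^(4)(t) = (e^(4*t)*e^(e^(t)/2) + 12*e^(3*t)*e^(e^(t)/2) + 28*e^(2*t)*e^(e^(t)/2) + 8*e^(t)*e^(e^(t)/2))*e^(-1/2)/16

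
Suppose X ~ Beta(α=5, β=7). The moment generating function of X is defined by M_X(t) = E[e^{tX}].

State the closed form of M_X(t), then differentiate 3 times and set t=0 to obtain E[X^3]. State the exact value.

M_X(t) = ₁F₁(5; 12; t)
dM/dt = 5*₁F₁(6; 13; t)/12
d^2M/dt^2 = 5*₁F₁(7; 14; t)/26
d^3M/dt^3 = 5*₁F₁(8; 15; t)/52

E[X^3] = d^3M/dt^3 |_{t=0} = 5/52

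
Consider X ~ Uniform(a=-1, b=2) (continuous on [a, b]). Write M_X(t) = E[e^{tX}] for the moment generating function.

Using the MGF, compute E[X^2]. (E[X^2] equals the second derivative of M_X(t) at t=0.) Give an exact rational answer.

E[X^2] = M′′(0) = 1

M_X(t) = (e^(2*t) - e^(-t))/(3*t)
M′(t) = (2*t*e^(3*t) + t - e^(3*t) + 1)*e^(-t)/(3*t^2)
M′′(t) = (4*t^2*e^(3*t) - t^2 - 4*t*e^(3*t) - 2*t + 2*e^(3*t) - 2)*e^(-t)/(3*t^3)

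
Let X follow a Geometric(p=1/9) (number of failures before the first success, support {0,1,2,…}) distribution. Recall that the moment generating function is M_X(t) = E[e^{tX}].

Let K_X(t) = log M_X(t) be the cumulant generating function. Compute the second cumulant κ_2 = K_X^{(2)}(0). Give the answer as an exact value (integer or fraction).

κ_2 = K′′(0) = 72

M_X(t) = 1/(9*(1 - 8*e^(t)/9))
K_X(t) = log M_X(t) = -log(1 - 8*e^(t)/9) - 2*log(3)
K′(t) = -8*e^(t)/(8*e^(t) - 9)
K′′(t) = 72*e^(t)/(64*e^(2*t) - 144*e^(t) + 81)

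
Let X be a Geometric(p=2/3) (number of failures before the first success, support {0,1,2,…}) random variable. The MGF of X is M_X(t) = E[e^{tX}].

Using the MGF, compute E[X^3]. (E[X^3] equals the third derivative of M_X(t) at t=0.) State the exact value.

M_X(t) = 2/(3*(1 - e^(t)/3))
dM/dt = 2*e^(t)/(e^(2*t) - 6*e^(t) + 9)
d^2M/dt^2 = (-2*e^(2*t) - 6*e^(t))/(e^(3*t) - 9*e^(2*t) + 27*e^(t) - 27)
d^3M/dt^3 = (2*e^(3*t) + 24*e^(2*t) + 18*e^(t))/(e^(4*t) - 12*e^(3*t) + 54*e^(2*t) - 108*e^(t) + 81)

E[X^3] = d^3M/dt^3 |_{t=0} = 11/4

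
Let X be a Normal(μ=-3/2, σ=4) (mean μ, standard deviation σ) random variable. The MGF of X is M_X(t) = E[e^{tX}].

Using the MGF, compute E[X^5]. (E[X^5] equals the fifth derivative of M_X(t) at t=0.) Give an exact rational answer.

M_X(t) = e^(8*t^2 - 3*t/2)
D^5[M](t) = (33554432*t^5*e^(8*t^2) - 15728640*t^4*e^(8*t^2) + 23920640*t^3*e^(8*t^2) - 6174720*t^2*e^(8*t^2) + 2532000*t*e^(8*t^2) - 201843*e^(8*t^2))*e^(-3*t/2)/32

E[X^5] = D^5[M](0) = -201843/32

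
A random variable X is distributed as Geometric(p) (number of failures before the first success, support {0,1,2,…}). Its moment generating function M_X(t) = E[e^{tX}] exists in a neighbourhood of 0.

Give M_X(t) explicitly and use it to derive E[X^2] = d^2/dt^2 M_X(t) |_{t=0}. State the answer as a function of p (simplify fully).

E[X^2] = M′′(0) = 1 - 3/p + 2/p^2

M_X(t) = p/(-(1 - p)*e^(t) + 1)
M′(t) = (-p^2*e^(t) + p*e^(t))/(p^2*e^(2*t) - 2*p*e^(2*t) + 2*p*e^(t) + e^(2*t) - 2*e^(t) + 1)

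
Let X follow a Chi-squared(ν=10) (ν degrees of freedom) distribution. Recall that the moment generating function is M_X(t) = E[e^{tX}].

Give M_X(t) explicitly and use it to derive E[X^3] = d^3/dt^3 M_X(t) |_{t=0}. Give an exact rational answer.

E[X^3] = M′′′(0) = 1680

M_X(t) = (1 - 2*t)^(-5)
M′(t) = 10/(64*t^6 - 192*t^5 + 240*t^4 - 160*t^3 + 60*t^2 - 12*t + 1)
M′′(t) = -120/(128*t^7 - 448*t^6 + 672*t^5 - 560*t^4 + 280*t^3 - 84*t^2 + 14*t - 1)
M′′′(t) = 1680/(256*t^8 - 1024*t^7 + 1792*t^6 - 1792*t^5 + 1120*t^4 - 448*t^3 + 112*t^2 - 16*t + 1)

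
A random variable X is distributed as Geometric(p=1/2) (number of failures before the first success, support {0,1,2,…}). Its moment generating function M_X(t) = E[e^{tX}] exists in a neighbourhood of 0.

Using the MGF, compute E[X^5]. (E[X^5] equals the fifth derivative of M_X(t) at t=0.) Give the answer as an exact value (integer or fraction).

E[X^5] = d^5M/dt^5 |_{t=0} = 541

M_X(t) = 1/(2*(1 - e^(t)/2))
dM/dt = e^(t)/(e^(2*t) - 4*e^(t) + 4)
d^2M/dt^2 = (-e^(2*t) - 2*e^(t))/(e^(3*t) - 6*e^(2*t) + 12*e^(t) - 8)
d^3M/dt^3 = (e^(3*t) + 8*e^(2*t) + 4*e^(t))/(e^(4*t) - 8*e^(3*t) + 24*e^(2*t) - 32*e^(t) + 16)
d^4M/dt^4 = (-e^(4*t) - 22*e^(3*t) - 44*e^(2*t) - 8*e^(t))/(e^(5*t) - 10*e^(4*t) + 40*e^(3*t) - 80*e^(2*t) + 80*e^(t) - 32)
d^5M/dt^5 = (e^(5*t) + 52*e^(4*t) + 264*e^(3*t) + 208*e^(2*t) + 16*e^(t))/(e^(6*t) - 12*e^(5*t) + 60*e^(4*t) - 160*e^(3*t) + 240*e^(2*t) - 192*e^(t) + 64)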